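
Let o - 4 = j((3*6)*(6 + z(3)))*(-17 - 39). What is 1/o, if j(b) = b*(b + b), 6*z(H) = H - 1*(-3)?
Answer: -1/1778108 ≈ -5.6240e-7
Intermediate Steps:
z(H) = ½ + H/6 (z(H) = (H - 1*(-3))/6 = (H + 3)/6 = (3 + H)/6 = ½ + H/6)
j(b) = 2*b² (j(b) = b*(2*b) = 2*b²)
o = -1778108 (o = 4 + (2*((3*6)*(6 + (½ + (⅙)*3)))²)*(-17 - 39) = 4 + (2*(18*(6 + (½ + ½)))²)*(-56) = 4 + (2*(18*(6 + 1))²)*(-56) = 4 + (2*(18*7)²)*(-56) = 4 + (2*126²)*(-56) = 4 + (2*15876)*(-56) = 4 + 31752*(-56) = 4 - 1778112 = -1778108)
1/o = 1/(-1778108) = -1/1778108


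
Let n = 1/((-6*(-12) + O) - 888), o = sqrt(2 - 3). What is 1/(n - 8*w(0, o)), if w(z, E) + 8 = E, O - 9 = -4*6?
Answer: 44195073/2872627393 + 5524488*I/2872627393 ≈ 0.015385 + 0.0019231*I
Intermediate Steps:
O = -15 (O = 9 - 4*6 = 9 - 24 = -15)
o = I (o = sqrt(-1) = I ≈ 1.0*I)
w(z, E) = -8 + E
n = -1/831 (n = 1/((-6*(-12) - 15) - 888) = 1/((72 - 15) - 888) = 1/(57 - 888) = 1/(-831) = -1/831 ≈ -0.0012034)
1/(n - 8*w(0, o)) = 1/(-1/831 - 8*(-8 + I)) = 1/(-1/831 + (64 - 8*I)) = 1/(53183/831 - 8*I) = 690561*(53183/831 + 8*I)/2872627393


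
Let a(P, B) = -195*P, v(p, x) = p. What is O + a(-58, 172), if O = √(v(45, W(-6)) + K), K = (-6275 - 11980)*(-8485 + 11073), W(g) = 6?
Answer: 11310 + I*√47243895 ≈ 11310.0 + 6873.4*I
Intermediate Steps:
K = -47243940 (K = -18255*2588 = -47243940)
O = I*√47243895 (O = √(45 - 47243940) = √(-47243895) = I*√47243895 ≈ 6873.4*I)
O + a(-58, 172) = I*√47243895 - 195*(-58) = I*√47243895 + 11310 = 11310 + I*√47243895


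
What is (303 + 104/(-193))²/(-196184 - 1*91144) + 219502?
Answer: 2349256405224719/10702680672 ≈ 2.1950e+5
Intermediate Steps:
(303 + 104/(-193))²/(-196184 - 1*91144) + 219502 = (303 + 104*(-1/193))²/(-196184 - 91144) + 219502 = (303 - 104/193)²/(-287328) + 219502 = (58375/193)²*(-1/287328) + 219502 = (3407640625/37249)*(-1/287328) + 219502 = -3407640625/10702680672 + 219502 = 2349256405224719/10702680672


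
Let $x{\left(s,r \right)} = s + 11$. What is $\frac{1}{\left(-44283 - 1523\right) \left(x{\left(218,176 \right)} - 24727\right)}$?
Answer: $\frac{1}{1122155388} \approx 8.9114 \cdot 10^{-10}$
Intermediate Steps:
$x{\left(s,r \right)} = 11 + s$
$\frac{1}{\left(-44283 - 1523\right) \left(x{\left(218,176 \right)} - 24727\right)} = \frac{1}{\left(-44283 - 1523\right) \left(\left(11 + 218\right) - 24727\right)} = \frac{1}{\left(-45806\right) \left(229 - 24727\right)} = \frac{1}{\left(-45806\right) \left(-24498\right)} = \frac{1}{1122155388}$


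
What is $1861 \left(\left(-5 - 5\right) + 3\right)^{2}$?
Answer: $91189$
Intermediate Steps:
$1861 \left(\left(-5 - 5\right) + 3\right)^{2} = 1861 \left(-10 + 3\right)^{2} = 1861 \left(-7\right)^{2} = 1861 \cdot 49 = 91189$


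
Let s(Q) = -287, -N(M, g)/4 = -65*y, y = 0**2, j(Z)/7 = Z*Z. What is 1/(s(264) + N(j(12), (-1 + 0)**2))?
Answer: -1/287 ≈ -0.0034843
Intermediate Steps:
j(Z) = 7*Z**2 (j(Z) = 7*(Z*Z) = 7*Z**2)
y = 0
N(M, g) = 0 (N(M, g) = -(-260)*0 = -4*0 = 0)
1/(s(264) + N(j(12), (-1 + 0)**2)) = 1/(-287 + 0) = 1/(-287) = -1/287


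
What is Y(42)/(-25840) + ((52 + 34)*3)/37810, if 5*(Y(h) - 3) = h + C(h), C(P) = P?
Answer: 155739/25710800 ≈ 0.0060573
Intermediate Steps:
Y(h) = 3 + 2*h/5 (Y(h) = 3 + (h + h)/5 = 3 + (2*h)/5 = 3 + 2*h/5)
Y(42)/(-25840) + ((52 + 34)*3)/37810 = (3 + (⅖)*42)/(-25840) + ((52 + 34)*3)/37810 = (3 + 84/5)*(-1/25840) + (86*3)*(1/37810) = (99/5)*(-1/25840) + 258*(1/37810) = -99/129200 + 129/18905 = 155739/25710800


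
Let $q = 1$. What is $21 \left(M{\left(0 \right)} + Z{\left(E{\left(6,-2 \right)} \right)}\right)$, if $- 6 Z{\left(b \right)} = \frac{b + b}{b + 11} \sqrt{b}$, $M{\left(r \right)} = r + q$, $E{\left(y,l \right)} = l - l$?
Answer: $21$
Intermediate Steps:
$E{\left(y,l \right)} = 0$
$M{\left(r \right)} = 1 + r$ ($M{\left(r \right)} = r + 1 = 1 + r$)
$Z{\left(b \right)} = - \frac{b^{\frac{3}{2}}}{3 \left(11 + b\right)}$ ($Z{\left(b \right)} = - \frac{\frac{b + b}{b + 11} \sqrt{b}}{6} = - \frac{\frac{2 b}{11 + b} \sqrt{b}}{6} = - \frac{2 b^{\frac{3}{2}} \frac{1}{11 + b}}{6} = - \frac{b^{\frac{3}{2}}}{3 \left(11 + b\right)}$)
$21 \left(M{\left(0 \right)} + Z{\left(E{\left(6,-2 \right)} \right)}\right) = 21 \left(\left(1 + 0\right) - \frac{0^{\frac{3}{2}}}{33 + 3 \cdot 0}\right) = 21 \left(1 - \frac{0}{33 + 0}\right) = 21 \left(1 - \frac{0}{33}\right) = 21 \left(1 - 0 \cdot \frac{1}{33}\right) = 21 \left(1 + 0\right) = 21 \cdot 1 = 21$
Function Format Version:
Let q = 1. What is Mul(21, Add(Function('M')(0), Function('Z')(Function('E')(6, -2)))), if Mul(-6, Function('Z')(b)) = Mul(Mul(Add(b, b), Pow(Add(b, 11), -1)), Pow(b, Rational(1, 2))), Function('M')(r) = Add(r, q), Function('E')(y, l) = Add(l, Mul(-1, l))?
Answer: 21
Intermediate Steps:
Function('E')(y, l) = 0
Function('M')(r) = Add(1, r) (Function('M')(r) = Add(r, 1) = Add(1, r))
Function('Z')(b) = Mul(Rational(-1, 3), Pow(b, Rational(3, 2)), Pow(Add(11, b), -1)) (Function('Z')(b) = Mul(Rational(-1, 6), Mul(Mul(Add(b, b), Pow(Add(b, 11), -1)), Pow(b, Rational(1, 2)))) = Mul(Rational(-1, 6), Mul(Mul(Mul(2, b), Pow(Add(11, b), -1)), Pow(b, Rational(1, 2)))) = Mul(Rational(-1, 6), Mul(Mul(2, b, Pow(Add(11, b), -1)), Pow(b, Rational(1, 2)))) = Mul(Rational(-1, 6), Mul(2, Pow(b, Rational(3, 2)), Pow(Add(11, b), -1))) = Mul(Rational(-1, 3), Pow(b, Rational(3, 2)), Pow(Add(11, b), -1)))
Mul(21, Add(Function('M')(0), Function('Z')(Function('E')(6, -2)))) = Mul(21, Add(Add(1, 0), Mul(-1, Pow(0, Rational(3, 2)), Pow(Add(33, Mul(3, 0)), -1)))) = Mul(21, Add(1, Mul(-1, 0, Pow(Add(33, 0), -1)))) = Mul(21, Add(1, Mul(-1, 0, Pow(33, -1)))) = Mul(21, Add(1, Mul(-1, 0, Rational(1, 33)))) = Mul(21, Add(1, 0)) = Mul(21, 1) = 21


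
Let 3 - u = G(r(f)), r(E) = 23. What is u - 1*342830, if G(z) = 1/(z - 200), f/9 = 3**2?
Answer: -60680378/177 ≈ -3.4283e+5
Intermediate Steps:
f = 81 (f = 9*3**2 = 9*9 = 81)
G(z) = 1/(-200 + z)
u = 532/177 (u = 3 - 1/(-200 + 23) = 3 - 1/(-177) = 3 - 1*(-1/177) = 3 + 1/177 = 532/177 ≈ 3.0056)
u - 1*342830 = 532/177 - 1*342830 = 532/177 - 342830 = -60680378/177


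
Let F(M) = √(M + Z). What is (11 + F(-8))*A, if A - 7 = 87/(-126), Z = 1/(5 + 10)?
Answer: 2915/42 + 53*I*√1785/126 ≈ 69.405 + 17.772*I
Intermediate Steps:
Z = 1/15 ≈ 0.066667
A = 265/42 (A = 7 + 87/(-126) = 7 + 87*(-1/126) = 7 - 29/42 = 265/42 ≈ 6.3095)
F(M) = √(1/15 + M) (F(M) = √(M + 1/15) = √(1/15 + M))
(11 + F(-8))*A = (11 + √(15 + 225*(-8))/15)*(265/42) = (11 + √(15 - 1800)/15)*(265/42) = (11 + √(-1785)/15)*(265/42) = (11 + (I*√1785)/15)*(265/42) = (11 + I*√1785/15)*(265/42) = 2915/42 + 53*I*√1785/126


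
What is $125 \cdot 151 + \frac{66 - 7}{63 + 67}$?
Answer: $\frac{2453809}{130} \approx 18875.0$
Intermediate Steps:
$125 \cdot 151 + \frac{66 - 7}{63 + 67} = 18875 + \frac{59}{130} = \frac{2453809}{130}$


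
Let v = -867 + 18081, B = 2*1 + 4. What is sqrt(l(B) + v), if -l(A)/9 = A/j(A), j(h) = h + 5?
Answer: 10*sqrt(20823)/11 ≈ 131.18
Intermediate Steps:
j(h) = 5 + h
B = 6 (B = 2 + 4 = 6)
l(A) = -9*A/(5 + A)
v = 17214
sqrt(l(B) + v) = sqrt(-9*6/(5 + 6) + 17214) = sqrt(-9*6/11 + 17214) = sqrt(-9*6*1/11 + 17214) = sqrt(-54/11 + 17214) = sqrt(189300/11) = 10*sqrt(20823)/11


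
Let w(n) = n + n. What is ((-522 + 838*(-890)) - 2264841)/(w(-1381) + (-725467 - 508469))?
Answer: 3011183/1236698 ≈ 2.4349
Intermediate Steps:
w(n) = 2*n
((-522 + 838*(-890)) - 2264841)/(w(-1381) + (-725467 - 508469)) = ((-522 + 838*(-890)) - 2264841)/(2*(-1381) + (-725467 - 508469)) = ((-522 - 745820) - 2264841)/(-2762 - 1233936) = (-746342 - 2264841)/(-1236698) = -3011183*(-1/1236698) = 3011183/1236698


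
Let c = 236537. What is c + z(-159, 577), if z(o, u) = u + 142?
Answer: 237256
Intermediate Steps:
z(o, u) = 142 + u
c + z(-159, 577) = 236537 + (142 + 577) = 236537 + 719 = 237256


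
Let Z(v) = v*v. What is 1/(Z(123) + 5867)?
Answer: 1/20996 ≈ 4.7628e-5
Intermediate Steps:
Z(v) = v²
1/(Z(123) + 5867) = 1/(123² + 5867) = 1/(15129 + 5867) = 1/20996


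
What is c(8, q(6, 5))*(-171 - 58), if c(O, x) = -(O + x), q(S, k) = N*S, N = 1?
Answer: 3206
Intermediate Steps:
q(S, k) = S (q(S, k) = 1*S = S)
c(O, x) = -O - x
c(8, q(6, 5))*(-171 - 58) = (-1*8 - 1*6)*(-171 - 58) = (-8 - 6)*(-229) = -14*(-229) = 3206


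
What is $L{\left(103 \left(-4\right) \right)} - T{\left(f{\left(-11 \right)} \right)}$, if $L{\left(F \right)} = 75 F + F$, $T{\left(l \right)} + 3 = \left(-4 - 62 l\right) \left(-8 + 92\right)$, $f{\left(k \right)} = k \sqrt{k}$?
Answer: $-30973 - 57288 i \sqrt{11} \approx -30973.0 - 1.9 \cdot 10^{5} i$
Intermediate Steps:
$f{\left(k \right)} = k^{\frac{3}{2}}$
$T{\left(l \right)} = -339 - 5208 l$ ($T{\left(l \right)} = -3 + \left(-4 - 62 l\right) \left(-8 + 92\right) = -3 + \left(-4 - 62 l\right) 84 = -3 - \left(336 + 5208 l\right) = -339 - 5208 l$)
$L{\left(F \right)} = 76 F$
$L{\left(103 \left(-4\right) \right)} - T{\left(f{\left(-11 \right)} \right)} = 76 \cdot 103 \left(-4\right) - \left(-339 - 5208 \left(-11\right)^{\frac{3}{2}}\right) = 76 \left(-412\right) - \left(-339 - 5208 \left(- 11 i \sqrt{11}\right)\right) = -31312 - \left(-339 + 57288 i \sqrt{11}\right) = -31312 + \left(339 - 57288 i \sqrt{11}\right) = -30973 - 57288 i \sqrt{11}$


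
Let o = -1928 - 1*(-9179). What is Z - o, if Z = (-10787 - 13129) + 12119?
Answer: -19048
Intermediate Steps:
o = 7251 (o = -1928 + 9179 = 7251)
Z = -11797 (Z = -23916 + 12119 = -11797)
Z - o = -11797 - 1*7251 = -11797 - 7251 = -19048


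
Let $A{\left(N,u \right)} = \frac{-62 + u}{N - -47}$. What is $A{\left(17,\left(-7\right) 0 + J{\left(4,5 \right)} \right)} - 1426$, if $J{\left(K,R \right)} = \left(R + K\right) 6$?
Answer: $- \frac{11409}{8} \approx -1426.1$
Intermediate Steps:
$J{\left(K,R \right)} = 6 K + 6 R$ ($J{\left(K,R \right)} = \left(K + R\right) 6 = 6 K + 6 R$)
$A{\left(N,u \right)} = \frac{-62 + u}{47 + N}$ ($A{\left(N,u \right)} = \frac{-62 + u}{N + \left(-5 + 52\right)} = \frac{-62 + u}{N + 47} = \frac{-62 + u}{47 + N}$)
$A{\left(17,\left(-7\right) 0 + J{\left(4,5 \right)} \right)} - 1426 = \frac{-62 + \left(\left(-7\right) 0 + \left(6 \cdot 4 + 6 \cdot 5\right)\right)}{47 + 17} - 1426 = \frac{-62 + \left(0 + \left(24 + 30\right)\right)}{64} - 1426 = \frac{-62 + \left(0 + 54\right)}{64} - 1426 = \frac{-62 + 54}{64} - 1426 = \frac{1}{64} \left(-8\right) - 1426 = - \frac{1}{8} - 1426 = - \frac{11409}{8}$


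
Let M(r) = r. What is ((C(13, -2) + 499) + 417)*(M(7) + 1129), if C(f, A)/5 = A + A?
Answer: 1017856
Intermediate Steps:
C(f, A) = 10*A (C(f, A) = 5*(A + A) = 5*(2*A) = 10*A)
((C(13, -2) + 499) + 417)*(M(7) + 1129) = ((10*(-2) + 499) + 417)*(7 + 1129) = ((-20 + 499) + 417)*1136 = (479 + 417)*1136 = 896*1136 = 1017856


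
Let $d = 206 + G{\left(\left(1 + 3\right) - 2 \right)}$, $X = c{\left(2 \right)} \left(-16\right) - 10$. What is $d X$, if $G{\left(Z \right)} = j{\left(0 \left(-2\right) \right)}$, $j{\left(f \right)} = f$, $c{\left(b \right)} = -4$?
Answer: $11124$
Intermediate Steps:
$G{\left(Z \right)} = 0$ ($G{\left(Z \right)} = 0 \left(-2\right) = 0$)
$X = 54$ ($X = \left(-4\right) \left(-16\right) - 10 = 64 - 10 = 54$)
$d = 206$ ($d = 206 + 0 = 206$)
$d X = 206 \cdot 54 = 11124$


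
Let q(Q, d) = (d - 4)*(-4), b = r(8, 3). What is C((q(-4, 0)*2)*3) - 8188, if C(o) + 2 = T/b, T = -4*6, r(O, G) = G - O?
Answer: -40926/5 ≈ -8185.2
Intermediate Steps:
b = -5 (b = 3 - 1*8 = 3 - 8 = -5)
q(Q, d) = 16 - 4*d (q(Q, d) = (-4 + d)*(-4) = 16 - 4*d)
T = -24
C(o) = 14/5 (C(o) = -2 - 24/(-5) = -2 - 24*(-1/5) = -2 + 24/5 = 14/5)
C((q(-4, 0)*2)*3) - 8188 = 14/5 - 8188 = -40926/5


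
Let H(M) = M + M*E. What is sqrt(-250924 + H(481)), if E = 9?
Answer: 33*I*sqrt(226) ≈ 496.1*I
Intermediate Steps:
H(M) = 10*M (H(M) = M + M*9 = M + 9*M = 10*M)
sqrt(-250924 + H(481)) = sqrt(-250924 + 10*481) = sqrt(-250924 + 4810) = sqrt(-246114) = 33*I*sqrt(226)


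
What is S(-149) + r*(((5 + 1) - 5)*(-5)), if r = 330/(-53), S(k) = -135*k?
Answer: 1067745/53 ≈ 20146.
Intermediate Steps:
r = -330/53 (r = 330*(-1/53) = -330/53 ≈ -6.2264)
S(-149) + r*(((5 + 1) - 5)*(-5)) = -135*(-149) - 330*((5 + 1) - 5)*(-5)/53 = 20115 - 330*(6 - 5)*(-5)/53 = 20115 - 330*(-5)/53 = 20115 - 330/53*(-5) = 20115 + 1650/53 = 1067745/53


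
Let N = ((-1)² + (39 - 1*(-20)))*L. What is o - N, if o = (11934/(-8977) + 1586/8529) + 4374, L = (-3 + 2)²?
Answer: 330213141998/76564833 ≈ 4312.9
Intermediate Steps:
L = 1 (L = (-1)² = 1)
N = 60 (N = ((-1)² + (39 - 1*(-20)))*1 = (1 + (39 + 20))*1 = (1 + 59)*1 = 60*1 = 60)
o = 334807031978/76564833 (o = (11934*(-1/8977) + 1586*(1/8529)) + 4374 = (-11934/8977 + 1586/8529) + 4374 = -87547564/76564833 + 4374 = 334807031978/76564833 ≈ 4372.9)
o - N = 334807031978/76564833 - 1*60 = 334807031978/76564833 - 60 = 330213141998/76564833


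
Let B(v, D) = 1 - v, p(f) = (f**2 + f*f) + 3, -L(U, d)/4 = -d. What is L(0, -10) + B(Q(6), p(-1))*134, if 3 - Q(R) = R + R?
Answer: 1300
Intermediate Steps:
L(U, d) = 4*d (L(U, d) = -(-4)*d = 4*d)
Q(R) = 3 - 2*R (Q(R) = 3 - (R + R) = 3 - 2*R)
p(f) = 3 + 2*f**2 (p(f) = (f**2 + f**2) + 3 = 2*f**2 + 3 = 3 + 2*f**2)
L(0, -10) + B(Q(6), p(-1))*134 = 4*(-10) + (1 - (3 - 2*6))*134 = -40 + (1 - (3 - 12))*134 = -40 + (1 - 1*(-9))*134 = -40 + (1 + 9)*134 = -40 + 10*134 = -40 + 1340 = 1300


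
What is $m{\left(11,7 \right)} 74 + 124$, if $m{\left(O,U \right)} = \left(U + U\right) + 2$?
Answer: $1308$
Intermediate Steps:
$m{\left(O,U \right)} = 2 + 2 U$ ($m{\left(O,U \right)} = 2 U + 2 = 2 + 2 U$)
$m{\left(11,7 \right)} 74 + 124 = \left(2 + 2 \cdot 7\right) 74 + 124 = \left(2 + 14\right) 74 + 124 = 16 \cdot 74 + 124 = 1184 + 124 = 1308$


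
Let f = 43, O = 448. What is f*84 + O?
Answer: 4060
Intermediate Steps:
f*84 + O = 43*84 + 448 = 3612 + 448 = 4060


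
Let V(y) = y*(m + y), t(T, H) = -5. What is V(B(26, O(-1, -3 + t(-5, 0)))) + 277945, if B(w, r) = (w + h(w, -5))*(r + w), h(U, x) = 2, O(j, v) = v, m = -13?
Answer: 525409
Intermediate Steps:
B(w, r) = (2 + w)*(r + w) (B(w, r) = (w + 2)*(r + w) = (2 + w)*(r + w))
V(y) = y*(-13 + y)
V(B(26, O(-1, -3 + t(-5, 0)))) + 277945 = (26² + 2*(-3 - 5) + 2*26 + (-3 - 5)*26)*(-13 + (26² + 2*(-3 - 5) + 2*26 + (-3 - 5)*26)) + 277945 = (676 + 2*(-8) + 52 - 8*26)*(-13 + (676 + 2*(-8) + 52 - 8*26)) + 277945 = (676 - 16 + 52 - 208)*(-13 + (676 - 16 + 52 - 208)) + 277945 = 504*(-13 + 504) + 277945 = 504*491 + 277945 = 247464 + 277945 = 525409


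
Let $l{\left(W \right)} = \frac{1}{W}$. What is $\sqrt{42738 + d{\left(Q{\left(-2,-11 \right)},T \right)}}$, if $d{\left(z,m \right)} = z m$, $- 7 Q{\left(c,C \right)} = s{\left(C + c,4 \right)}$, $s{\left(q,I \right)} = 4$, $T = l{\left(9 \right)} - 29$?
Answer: $\frac{\sqrt{18854738}}{21} \approx 206.77$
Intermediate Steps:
$T = - \frac{260}{9}$ ($T = \frac{1}{9} - 29 = - \frac{260}{9} \approx -28.889$)
$Q{\left(c,C \right)} = - \frac{4}{7}$ ($Q{\left(c,C \right)} = \left(- \frac{1}{7}\right) 4 = - \frac{4}{7}$)
$d{\left(z,m \right)} = m z$
$\sqrt{42738 + d{\left(Q{\left(-2,-11 \right)},T \right)}} = \sqrt{42738 - - \frac{1040}{63}} = \sqrt{42738 + \frac{1040}{63}} = \sqrt{\frac{2693534}{63}} = \frac{\sqrt{18854738}}{21}$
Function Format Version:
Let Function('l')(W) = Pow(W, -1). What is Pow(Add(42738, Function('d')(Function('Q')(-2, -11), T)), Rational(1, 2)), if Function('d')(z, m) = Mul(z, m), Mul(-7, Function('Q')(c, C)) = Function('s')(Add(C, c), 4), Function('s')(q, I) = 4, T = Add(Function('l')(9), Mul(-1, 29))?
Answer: Mul(Rational(1, 21), Pow(18854738, Rational(1, 2))) ≈ 206.77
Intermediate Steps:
T = Rational(-260, 9) (T = Add(Pow(9, -1), Mul(-1, 29)) = Add(Rational(1, 9), -29) = Rational(-260, 9) ≈ -28.889)
Function('Q')(c, C) = Rational(-4, 7) (Function('Q')(c, C) = Mul(Rational(-1, 7), 4) = Rational(-4, 7))
Function('d')(z, m) = Mul(m, z)
Pow(Add(42738, Function('d')(Function('Q')(-2, -11), T)), Rational(1, 2)) = Pow(Add(42738, Mul(Rational(-260, 9), Rational(-4, 7))), Rational(1, 2)) = Pow(Add(42738, Rational(1040, 63)), Rational(1, 2)) = Pow(Rational(2693534, 63), Rational(1, 2)) = Mul(Rational(1, 21), Pow(18854738, Rational(1, 2)))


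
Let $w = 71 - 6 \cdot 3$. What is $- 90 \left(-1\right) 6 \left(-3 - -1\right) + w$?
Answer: $-1027$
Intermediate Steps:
$w = 53$ ($w = 71 - 18 = 53$)
$- 90 \left(-1\right) 6 \left(-3 - -1\right) + w = - 90 \left(-1\right) 6 \left(-3 - -1\right) + 53 = - 90 \left(- 6 \left(-3 + 1\right)\right) + 53 = - 90 \left(\left(-6\right) \left(-2\right)\right) + 53 = \left(-90\right) 12 + 53 = -1080 + 53 = -1027$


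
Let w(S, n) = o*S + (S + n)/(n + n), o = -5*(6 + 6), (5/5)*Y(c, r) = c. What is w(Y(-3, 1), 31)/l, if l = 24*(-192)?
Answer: -2797/71424 ≈ -0.039160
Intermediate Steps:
Y(c, r) = c
o = -60 (o = -5*12 = -60)
l = -4608
w(S, n) = -60*S + (S + n)/(2*n) (w(S, n) = -60*S + (S + n)/(n + n) = -60*S + (S + n)/((2*n)) = -60*S + (S + n)*(1/(2*n)) = -60*S + (S + n)/(2*n))
w(Y(-3, 1), 31)/l = ((½)*(-3 + 31*(1 - 120*(-3)))/31)/(-4608) = ((½)*(1/31)*(-3 + 31*(1 + 360)))*(-1/4608) = ((½)*(1/31)*(-3 + 31*361))*(-1/4608) = ((½)*(1/31)*(-3 + 11191))*(-1/4608) = ((½)*(1/31)*11188)*(-1/4608) = (5594/31)*(-1/4608) = -2797/71424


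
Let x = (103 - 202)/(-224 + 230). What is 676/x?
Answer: -1352/33 ≈ -40.970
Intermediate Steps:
x = -33/2 (x = -99/6 = -99*⅙ = -33/2 ≈ -16.500)
676/x = 676/(-33/2) = 676*(-2/33) = -1352/33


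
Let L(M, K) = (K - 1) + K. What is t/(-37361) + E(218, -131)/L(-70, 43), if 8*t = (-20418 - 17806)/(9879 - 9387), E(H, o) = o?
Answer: -1203792521/781218510 ≈ -1.5409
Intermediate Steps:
L(M, K) = -1 + 2*K (L(M, K) = (-1 + K) + K = -1 + 2*K)
t = -2389/246 (t = ((-20418 - 17806)/(9879 - 9387))/8 = (-38224/492)/8 = (-38224*1/492)/8 = (⅛)*(-9556/123) = -2389/246 ≈ -9.7114)
t/(-37361) + E(218, -131)/L(-70, 43) = -2389/246/(-37361) - 131/(-1 + 2*43) = -2389/246*(-1/37361) - 131/(-1 + 86) = 2389/9190806 - 131/85 = -1203792521/781218510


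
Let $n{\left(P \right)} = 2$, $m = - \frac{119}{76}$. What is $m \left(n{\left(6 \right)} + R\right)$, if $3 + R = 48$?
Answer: $- \frac{5593}{76} \approx -73.592$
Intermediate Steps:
$R = 45$ ($R = -3 + 48 = 45$)
$m = - \frac{119}{76}$ ($m = \left(-119\right) \frac{1}{76} = - \frac{119}{76} \approx -1.5658$)
$m \left(n{\left(6 \right)} + R\right) = - \frac{119 \left(2 + 45\right)}{76} = \left(- \frac{119}{76}\right) 47 = - \frac{5593}{76}$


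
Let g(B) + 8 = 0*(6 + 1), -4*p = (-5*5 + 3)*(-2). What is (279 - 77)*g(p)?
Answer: -1616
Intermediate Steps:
p = -11 (p = -(-5*5 + 3)*(-2)/4 = -(-25 + 3)*(-2)/4 = -(-11)*(-2)/2 = -¼*44 = -11)
g(B) = -8 (g(B) = -8 + 0*(6 + 1) = -8 + 0*7 = -8 + 0 = -8)
(279 - 77)*g(p) = (279 - 77)*(-8) = 202*(-8) = -1616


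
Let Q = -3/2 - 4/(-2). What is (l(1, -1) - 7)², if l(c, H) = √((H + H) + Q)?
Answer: (14 - I*√6)²/4 ≈ 47.5 - 17.146*I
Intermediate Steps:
Q = ½ (Q = -3*½ - 4*(-½) = -3/2 + 2 = ½ ≈ 0.50000)
l(c, H) = √(½ + 2*H) (l(c, H) = √((H + H) + ½) = √(2*H + ½) = √(½ + 2*H))
(l(1, -1) - 7)² = (√(2 + 8*(-1))/2 - 7)² = (√(2 - 8)/2 - 7)² = (√(-6)/2 - 7)² = ((I*√6)/2 - 7)² = (I*√6/2 - 7)² = (-7 + I*√6/2)²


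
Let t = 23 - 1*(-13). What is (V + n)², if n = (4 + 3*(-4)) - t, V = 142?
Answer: 9604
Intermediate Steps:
t = 36 (t = 23 + 13 = 36)
n = -44 (n = (4 + 3*(-4)) - 1*36 = (4 - 12) - 36 = -8 - 36 = -44)
(V + n)² = (142 - 44)² = 98² = 9604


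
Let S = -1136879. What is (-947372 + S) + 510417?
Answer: -1573834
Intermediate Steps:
(-947372 + S) + 510417 = (-947372 - 1136879) + 510417 = -2084251 + 510417 = -1573834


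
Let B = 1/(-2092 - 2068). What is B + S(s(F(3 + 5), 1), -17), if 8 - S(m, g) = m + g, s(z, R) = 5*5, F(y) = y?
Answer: -1/4160 ≈ -0.00024038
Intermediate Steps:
s(z, R) = 25
B = -1/4160 (B = 1/(-4160) = -1/4160 ≈ -0.00024038)
S(m, g) = 8 - g - m (S(m, g) = 8 - (m + g) = 8 - (g + m) = 8 + (-g - m) = 8 - g - m)
B + S(s(F(3 + 5), 1), -17) = -1/4160 + (8 - 1*(-17) - 1*25) = -1/4160 + (8 + 17 - 25) = -1/4160 + 0 = -1/4160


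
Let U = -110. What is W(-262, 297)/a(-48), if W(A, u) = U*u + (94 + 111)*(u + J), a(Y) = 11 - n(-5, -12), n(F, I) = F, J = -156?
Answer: -3765/16 ≈ -235.31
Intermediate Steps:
a(Y) = 16 (a(Y) = 11 - 1*(-5) = 11 + 5 = 16)
W(A, u) = -31980 + 95*u (W(A, u) = -110*u + (94 + 111)*(u - 156) = -110*u + 205*(-156 + u) = -110*u + (-31980 + 205*u) = -31980 + 95*u)
W(-262, 297)/a(-48) = (-31980 + 95*297)/16 = (-31980 + 28215)*(1/16) = -3765*1/16 = -3765/16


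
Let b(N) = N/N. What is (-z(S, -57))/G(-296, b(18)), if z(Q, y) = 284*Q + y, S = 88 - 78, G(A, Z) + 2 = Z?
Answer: 2783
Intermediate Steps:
b(N) = 1
G(A, Z) = -2 + Z
S = 10
z(Q, y) = y + 284*Q
(-z(S, -57))/G(-296, b(18)) = (-(-57 + 284*10))/(-2 + 1) = -(-57 + 2840)/(-1) = -1*2783*(-1) = -2783*(-1) = 2783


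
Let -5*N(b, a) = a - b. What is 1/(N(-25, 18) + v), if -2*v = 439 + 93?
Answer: -5/1373 ≈ -0.0036417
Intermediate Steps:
N(b, a) = -a/5 + b/5 (N(b, a) = -(a - b)/5 = -a/5 + b/5)
v = -266 (v = -(439 + 93)/2 = -½*532 = -266)
1/(N(-25, 18) + v) = 1/((-⅕*18 + (⅕)*(-25)) - 266) = 1/((-18/5 - 5) - 266) = 1/(-43/5 - 266) = 1/(-1373/5) = -5/1373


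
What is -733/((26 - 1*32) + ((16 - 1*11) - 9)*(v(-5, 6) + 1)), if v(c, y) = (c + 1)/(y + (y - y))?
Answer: 2199/22 ≈ 99.955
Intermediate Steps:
v(c, y) = (1 + c)/y (v(c, y) = (1 + c)/(y + 0) = (1 + c)/y)
-733/((26 - 1*32) + ((16 - 1*11) - 9)*(v(-5, 6) + 1)) = -733/((26 - 1*32) + ((16 - 1*11) - 9)*((1 - 5)/6 + 1)) = -733/((26 - 32) + ((16 - 11) - 9)*((1/6)*(-4) + 1)) = -733/(-6 + (5 - 9)*(-2/3 + 1)) = -733/(-6 - 4*1/3) = -733/(-6 - 4/3) = -733/(-22/3) = -3/22*(-733) = 2199/22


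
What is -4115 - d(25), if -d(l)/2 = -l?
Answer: -4165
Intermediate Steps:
d(l) = 2*l (d(l) = -(-2)*l = 2*l)
-4115 - d(25) = -4115 - 2*25 = -4115 - 1*50 = -4115 - 50 = -4165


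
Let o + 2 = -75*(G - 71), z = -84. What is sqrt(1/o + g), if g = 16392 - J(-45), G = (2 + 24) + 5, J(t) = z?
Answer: sqrt(148086356902)/2998 ≈ 128.36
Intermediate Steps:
J(t) = -84
G = 31 (G = 26 + 5 = 31)
o = 2998 (o = -2 - 75*(31 - 71) = -2 - 75*(-40) = -2 + 3000 = 2998)
g = 16476 (g = 16392 - 1*(-84) = 16392 + 84 = 16476)
sqrt(1/o + g) = sqrt(1/2998 + 16476) = sqrt(49395049/2998) = sqrt(148086356902)/2998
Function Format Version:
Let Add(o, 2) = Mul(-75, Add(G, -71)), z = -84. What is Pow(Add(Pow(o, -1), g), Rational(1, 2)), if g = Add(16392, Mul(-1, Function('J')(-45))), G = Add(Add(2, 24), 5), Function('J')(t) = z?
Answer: Mul(Rational(1, 2998), Pow(148086356902, Rational(1, 2))) ≈ 128.36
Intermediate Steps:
Function('J')(t) = -84
G = 31 (G = Add(26, 5) = 31)
o = 2998 (o = Add(-2, Mul(-75, Add(31, -71))) = Add(-2, Mul(-75, -40)) = Add(-2, 3000) = 2998)
g = 16476 (g = Add(16392, Mul(-1, -84)) = Add(16392, 84) = 16476)
Pow(Add(Pow(o, -1), g), Rational(1, 2)) = Pow(Add(Pow(2998, -1), 16476), Rational(1, 2)) = Pow(Add(Rational(1, 2998), 16476), Rational(1, 2)) = Pow(Rational(49395049, 2998), Rational(1, 2)) = Mul(Rational(1, 2998), Pow(148086356902, Rational(1, 2)))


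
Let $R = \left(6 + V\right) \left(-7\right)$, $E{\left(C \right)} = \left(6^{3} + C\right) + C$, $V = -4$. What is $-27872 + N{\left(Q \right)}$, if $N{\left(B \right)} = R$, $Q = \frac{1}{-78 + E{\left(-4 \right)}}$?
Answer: $-27886$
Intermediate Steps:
$E{\left(C \right)} = 216 + 2 C$ ($E{\left(C \right)} = \left(216 + C\right) + C = 216 + 2 C$)
$Q = \frac{1}{130}$ ($Q = \frac{1}{-78 + \left(216 + 2 \left(-4\right)\right)} = \frac{1}{-78 + \left(216 - 8\right)} = \frac{1}{-78 + 208} = \frac{1}{130} \approx 0.0076923$)
$R = -14$ ($R = \left(6 - 4\right) \left(-7\right) = 2 \left(-7\right) = -14$)
$N{\left(B \right)} = -14$
$-27872 + N{\left(Q \right)} = -27872 - 14 = -27886$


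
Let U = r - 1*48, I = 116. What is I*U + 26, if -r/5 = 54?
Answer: -36862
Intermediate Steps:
r = -270 (r = -5*54 = -270)
U = -318 (U = -270 - 1*48 = -270 - 48 = -318)
I*U + 26 = 116*(-318) + 26 = -36888 + 26 = -36862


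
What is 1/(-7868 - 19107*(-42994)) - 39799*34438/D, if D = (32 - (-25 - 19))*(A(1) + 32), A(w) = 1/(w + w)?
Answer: -12227453921482291/22035499850 ≈ -5.5490e+5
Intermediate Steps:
A(w) = 1/(2*w)
D = 2470 (D = (32 - (-25 - 19))*((1/2)/1 + 32) = (32 - 1*(-44))*((1/2)*1 + 32) = (32 + 44)*(1/2 + 32) = 76*(65/2) = 2470)
1/(-7868 - 19107*(-42994)) - 39799*34438/D = 1/(-7868 - 19107*(-42994)) - 39799/(2470/34438) = -1/42994/(-26975) - 39799/(2470*(1/34438)) = -1/26975*(-1/42994) - 39799/1235/17219 = 1/1159763150 - 39799*17219/1235 = 1/1159763150 - 685298981/1235 = -12227453921482291/22035499850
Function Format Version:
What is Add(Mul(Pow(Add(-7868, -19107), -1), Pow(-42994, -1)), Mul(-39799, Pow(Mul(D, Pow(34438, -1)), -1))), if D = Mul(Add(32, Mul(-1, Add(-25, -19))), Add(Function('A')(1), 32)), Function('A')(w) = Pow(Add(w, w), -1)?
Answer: Rational(-12227453921482291, 22035499850) ≈ -5.5490e+5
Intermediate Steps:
Function('A')(w) = Mul(Rational(1, 2), Pow(w, -1)) (Function('A')(w) = Pow(Mul(2, w), -1) = Mul(Rational(1, 2), Pow(w, -1)))
D = 2470 (D = Mul(Add(32, Mul(-1, Add(-25, -19))), Add(Mul(Rational(1, 2), Pow(1, -1)), 32)) = Mul(Add(32, Mul(-1, -44)), Add(Mul(Rational(1, 2), 1), 32)) = Mul(Add(32, 44), Add(Rational(1, 2), 32)) = Mul(76, Rational(65, 2)) = 2470)
Add(Mul(Pow(Add(-7868, -19107), -1), Pow(-42994, -1)), Mul(-39799, Pow(Mul(D, Pow(34438, -1)), -1))) = Add(Mul(Pow(Add(-7868, -19107), -1), Pow(-42994, -1)), Mul(-39799, Pow(Mul(2470, Pow(34438, -1)), -1))) = Add(Mul(Pow(-26975, -1), Rational(-1, 42994)), Mul(-39799, Pow(Mul(2470, Rational(1, 34438)), -1))) = Add(Mul(Rational(-1, 26975), Rational(-1, 42994)), Mul(-39799, Pow(Rational(1235, 17219), -1))) = Add(Rational(1, 1159763150), Mul(-39799, Rational(17219, 1235))) = Add(Rational(1, 1159763150), Rational(-685298981, 1235)) = Rational(-12227453921482291, 22035499850)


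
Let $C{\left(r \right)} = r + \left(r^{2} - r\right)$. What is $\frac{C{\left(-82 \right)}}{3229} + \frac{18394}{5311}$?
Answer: $\frac{95105390}{17149219} \approx 5.5458$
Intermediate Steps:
$C{\left(r \right)} = r^{2}$
$\frac{C{\left(-82 \right)}}{3229} + \frac{18394}{5311} = \frac{\left(-82\right)^{2}}{3229} + \frac{18394}{5311} = 6724 \cdot \frac{1}{3229} + 18394 \cdot \frac{1}{5311} = \frac{6724}{3229} + \frac{18394}{5311} = \frac{95105390}{17149219}$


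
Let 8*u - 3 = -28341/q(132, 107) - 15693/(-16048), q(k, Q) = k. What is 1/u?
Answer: -1412224/37199157 ≈ -0.037964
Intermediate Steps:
u = -37199157/1412224 (u = 3/8 + (-28341/132 - 15693/(-16048))/8 = 3/8 + (-28341*1/132 - 15693*(-1/16048))/8 = 3/8 + (-9447/44 + 15693/16048)/8 = 3/8 + (1/8)*(-37728741/176528) = 3/8 - 37728741/1412224 = -37199157/1412224 ≈ -26.341)
1/u = 1/(-37199157/1412224) = -1412224/37199157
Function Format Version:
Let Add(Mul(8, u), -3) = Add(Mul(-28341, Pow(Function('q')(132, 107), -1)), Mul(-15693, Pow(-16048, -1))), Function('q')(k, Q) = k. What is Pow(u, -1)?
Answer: Rational(-1412224, 37199157) ≈ -0.037964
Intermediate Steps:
u = Rational(-37199157, 1412224) (u = Add(Rational(3, 8), Mul(Rational(1, 8), Add(Mul(-28341, Pow(132, -1)), Mul(-15693, Pow(-16048, -1))))) = Add(Rational(3, 8), Mul(Rational(1, 8), Add(Mul(-28341, Rational(1, 132)), Mul(-15693, Rational(-1, 16048))))) = Add(Rational(3, 8), Mul(Rational(1, 8), Add(Rational(-9447, 44), Rational(15693, 16048)))) = Add(Rational(3, 8), Mul(Rational(1, 8), Rational(-37728741, 176528))) = Add(Rational(3, 8), Rational(-37728741, 1412224)) = Rational(-37199157, 1412224) ≈ -26.341)
Pow(u, -1) = Pow(Rational(-37199157, 1412224), -1) = Rational(-1412224, 37199157)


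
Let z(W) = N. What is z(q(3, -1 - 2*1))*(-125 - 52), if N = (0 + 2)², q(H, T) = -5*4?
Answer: -708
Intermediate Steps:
q(H, T) = -20
N = 4 (N = 2² = 4)
z(W) = 4
z(q(3, -1 - 2*1))*(-125 - 52) = 4*(-125 - 52) = 4*(-177) = -708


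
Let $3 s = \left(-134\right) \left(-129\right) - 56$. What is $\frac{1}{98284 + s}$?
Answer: $\frac{3}{312082} \approx 9.6129 \cdot 10^{-6}$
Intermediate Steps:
$s = \frac{17230}{3}$ ($s = \frac{\left(-134\right) \left(-129\right) - 56}{3} = \frac{17286 - 56}{3} = \frac{1}{3} \cdot 17230 = \frac{17230}{3} \approx 5743.3$)
$\frac{1}{98284 + s} = \frac{1}{98284 + \frac{17230}{3}} = \frac{1}{\frac{312082}{3}} = \frac{3}{312082}$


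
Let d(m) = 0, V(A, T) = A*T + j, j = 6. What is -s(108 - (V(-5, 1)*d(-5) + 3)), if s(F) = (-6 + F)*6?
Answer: -594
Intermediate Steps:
V(A, T) = 6 + A*T (V(A, T) = A*T + 6 = 6 + A*T)
s(F) = -36 + 6*F
-s(108 - (V(-5, 1)*d(-5) + 3)) = -(-36 + 6*(108 - ((6 - 5*1)*0 + 3))) = -(-36 + 6*(108 - ((6 - 5)*0 + 3))) = -(-36 + 6*(108 - (1*0 + 3))) = -(-36 + 6*(108 - (0 + 3))) = -(-36 + 6*(108 - 1*3)) = -(-36 + 6*(108 - 3)) = -(-36 + 6*105) = -(-36 + 630) = -1*594 = -594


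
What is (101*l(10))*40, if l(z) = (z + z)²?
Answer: 1616000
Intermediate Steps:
l(z) = 4*z² (l(z) = (2*z)² = 4*z²)
(101*l(10))*40 = (101*(4*10²))*40 = (101*(4*100))*40 = (101*400)*40 = 40400*40 = 1616000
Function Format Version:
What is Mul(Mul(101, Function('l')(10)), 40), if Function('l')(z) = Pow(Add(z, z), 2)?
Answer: 1616000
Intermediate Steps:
Function('l')(z) = Mul(4, Pow(z, 2)) (Function('l')(z) = Pow(Mul(2, z), 2) = Mul(4, Pow(z, 2)))
Mul(Mul(101, Function('l')(10)), 40) = Mul(Mul(101, Mul(4, Pow(10, 2))), 40) = Mul(Mul(101, Mul(4, 100)), 40) = Mul(Mul(101, 400), 40) = Mul(40400, 40) = 1616000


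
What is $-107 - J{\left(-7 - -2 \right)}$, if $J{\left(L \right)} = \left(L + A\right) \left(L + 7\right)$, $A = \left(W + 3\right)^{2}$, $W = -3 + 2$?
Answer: $-105$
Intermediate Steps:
$W = -1$
$A = 4$ ($A = \left(-1 + 3\right)^{2} = 2^{2} = 4$)
$J{\left(L \right)} = \left(4 + L\right) \left(7 + L\right)$ ($J{\left(L \right)} = \left(L + 4\right) \left(L + 7\right) = \left(4 + L\right) \left(7 + L\right)$)
$-107 - J{\left(-7 - -2 \right)} = -107 - \left(28 + \left(-7 - -2\right)^{2} + 11 \left(-7 - -2\right)\right) = -107 - \left(28 + \left(-7 + 2\right)^{2} + 11 \left(-7 + 2\right)\right) = -107 - \left(28 + \left(-5\right)^{2} + 11 \left(-5\right)\right) = -107 - \left(28 + 25 - 55\right) = -107 - -2 = -107 + 2 = -105$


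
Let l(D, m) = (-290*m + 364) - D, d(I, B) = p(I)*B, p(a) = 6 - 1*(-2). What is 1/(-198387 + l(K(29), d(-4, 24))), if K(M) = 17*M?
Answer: -1/254196 ≈ -3.9340e-6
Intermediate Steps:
p(a) = 8 (p(a) = 6 + 2 = 8)
d(I, B) = 8*B
l(D, m) = 364 - D - 290*m (l(D, m) = (364 - 290*m) - D = 364 - D - 290*m)
1/(-198387 + l(K(29), d(-4, 24))) = 1/(-198387 + (364 - 17*29 - 2320*24)) = 1/(-198387 + (364 - 1*493 - 290*192)) = 1/(-198387 + (364 - 493 - 55680)) = 1/(-198387 - 55809) = 1/(-254196) = -1/254196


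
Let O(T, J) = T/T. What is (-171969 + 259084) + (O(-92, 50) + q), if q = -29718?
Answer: 57398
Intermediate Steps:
O(T, J) = 1
(-171969 + 259084) + (O(-92, 50) + q) = (-171969 + 259084) + (1 - 29718) = 87115 - 29717 = 57398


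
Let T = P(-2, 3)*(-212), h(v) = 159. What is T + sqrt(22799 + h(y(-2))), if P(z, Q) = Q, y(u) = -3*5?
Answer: -636 + sqrt(22958) ≈ -484.48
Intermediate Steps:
y(u) = -15
T = -636 (T = 3*(-212) = -636)
T + sqrt(22799 + h(y(-2))) = -636 + sqrt(22799 + 159) = -636 + sqrt(22958)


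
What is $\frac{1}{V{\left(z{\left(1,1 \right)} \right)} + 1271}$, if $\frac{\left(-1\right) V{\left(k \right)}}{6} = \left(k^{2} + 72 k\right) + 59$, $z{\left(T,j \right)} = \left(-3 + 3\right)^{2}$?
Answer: $\frac{1}{917} \approx 0.0010905$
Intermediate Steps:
$z{\left(T,j \right)} = 0$ ($z{\left(T,j \right)} = 0^{2} = 0$)
$V{\left(k \right)} = -354 - 432 k - 6 k^{2}$ ($V{\left(k \right)} = - 6 \left(\left(k^{2} + 72 k\right) + 59\right) = - 6 \left(59 + k^{2} + 72 k\right) = -354 - 432 k - 6 k^{2}$)
$\frac{1}{V{\left(z{\left(1,1 \right)} \right)} + 1271} = \frac{1}{\left(-354 - 0 - 6 \cdot 0^{2}\right) + 1271} = \frac{1}{\left(-354 + 0 - 0\right) + 1271} = \frac{1}{\left(-354 + 0 + 0\right) + 1271} = \frac{1}{-354 + 1271} = \frac{1}{917}$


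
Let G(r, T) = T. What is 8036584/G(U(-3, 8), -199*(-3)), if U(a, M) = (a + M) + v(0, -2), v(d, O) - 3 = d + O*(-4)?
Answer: 8036584/597 ≈ 13462.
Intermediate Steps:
v(d, O) = 3 + d - 4*O (v(d, O) = 3 + (d + O*(-4)) = 3 + (d - 4*O) = 3 + d - 4*O)
U(a, M) = 11 + M + a (U(a, M) = (a + M) + (3 + 0 - 4*(-2)) = (M + a) + (3 + 0 + 8) = (M + a) + 11 = 11 + M + a)
8036584/G(U(-3, 8), -199*(-3)) = 8036584/((-199*(-3))) = 8036584/597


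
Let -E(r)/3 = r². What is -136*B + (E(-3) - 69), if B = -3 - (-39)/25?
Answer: 2496/25 ≈ 99.840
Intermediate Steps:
E(r) = -3*r²
B = -36/25 (B = -3 - (-39)/25 = -3 - 1*(-39/25) = -3 + 39/25 = -36/25 ≈ -1.4400)
-136*B + (E(-3) - 69) = -136*(-36/25) + (-3*(-3)² - 69) = 4896/25 + (-3*9 - 69) = 4896/25 + (-27 - 69) = 4896/25 - 96 = 2496/25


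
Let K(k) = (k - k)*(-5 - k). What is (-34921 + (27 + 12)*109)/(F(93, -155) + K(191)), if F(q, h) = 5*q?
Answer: -6134/93 ≈ -65.957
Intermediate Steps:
K(k) = 0 (K(k) = 0*(-5 - k) = 0)
(-34921 + (27 + 12)*109)/(F(93, -155) + K(191)) = (-34921 + (27 + 12)*109)/(5*93 + 0) = (-34921 + 39*109)/(465 + 0) = (-34921 + 4251)/465 = -30670*1/465 = -6134/93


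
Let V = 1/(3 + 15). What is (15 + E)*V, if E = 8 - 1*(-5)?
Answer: 14/9 ≈ 1.5556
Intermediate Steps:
E = 13 (E = 8 + 5 = 13)
V = 1/18 ≈ 0.055556
(15 + E)*V = (15 + 13)*(1/18) = 28*(1/18) = 14/9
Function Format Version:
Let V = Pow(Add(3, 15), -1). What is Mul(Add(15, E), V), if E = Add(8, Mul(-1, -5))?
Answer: Rational(14, 9) ≈ 1.5556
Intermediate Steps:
E = 13 (E = Add(8, 5) = 13)
V = Rational(1, 18) (V = Pow(18, -1) = Rational(1, 18) ≈ 0.055556)
Mul(Add(15, E), V) = Mul(Add(15, 13), Rational(1, 18)) = Mul(28, Rational(1, 18)) = Rational(14, 9)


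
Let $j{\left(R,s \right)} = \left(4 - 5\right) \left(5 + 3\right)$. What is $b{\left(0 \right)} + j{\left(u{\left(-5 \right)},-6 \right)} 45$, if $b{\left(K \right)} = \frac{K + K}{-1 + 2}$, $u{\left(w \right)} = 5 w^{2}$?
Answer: $-360$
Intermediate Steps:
$b{\left(K \right)} = 2 K$ ($b{\left(K \right)} = \frac{2 K}{1} = 2 K 1 = 2 K$)
$j{\left(R,s \right)} = -8$ ($j{\left(R,s \right)} = \left(-1\right) 8 = -8$)
$b{\left(0 \right)} + j{\left(u{\left(-5 \right)},-6 \right)} 45 = 2 \cdot 0 - 360 = 0 - 360 = -360$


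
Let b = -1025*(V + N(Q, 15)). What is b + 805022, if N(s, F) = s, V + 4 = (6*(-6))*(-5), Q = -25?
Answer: 650247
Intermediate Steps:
V = 176 (V = -4 + (6*(-6))*(-5) = -4 - 36*(-5) = -4 + 180 = 176)
b = -154775 (b = -1025*(176 - 25) = -1025*151 = -154775)
b + 805022 = -154775 + 805022 = 650247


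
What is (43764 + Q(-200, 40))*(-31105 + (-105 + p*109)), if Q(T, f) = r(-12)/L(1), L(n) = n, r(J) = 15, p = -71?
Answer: -1705148271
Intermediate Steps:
Q(T, f) = 15 (Q(T, f) = 15/1 = 15*1 = 15)
(43764 + Q(-200, 40))*(-31105 + (-105 + p*109)) = (43764 + 15)*(-31105 + (-105 - 71*109)) = 43779*(-31105 + (-105 - 7739)) = 43779*(-31105 - 7844) = 43779*(-38949) = -1705148271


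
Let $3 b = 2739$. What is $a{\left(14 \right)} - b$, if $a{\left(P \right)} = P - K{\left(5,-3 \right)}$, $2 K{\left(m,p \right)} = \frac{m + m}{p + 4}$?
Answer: $-904$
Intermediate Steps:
$K{\left(m,p \right)} = \frac{m}{4 + p}$ ($K{\left(m,p \right)} = \frac{\left(m + m\right) \frac{1}{p + 4}}{2} = \frac{2 m \frac{1}{4 + p}}{2} = \frac{m}{4 + p}$)
$b = 913$ ($b = \frac{1}{3} \cdot 2739 = 913$)
$a{\left(P \right)} = -5 + P$ ($a{\left(P \right)} = P - \frac{5}{4 - 3} = P - \frac{5}{1} = P - 5 \cdot 1 = P - 5 = -5 + P$)
$a{\left(14 \right)} - b = \left(-5 + 14\right) - 913 = 9 - 913 = -904$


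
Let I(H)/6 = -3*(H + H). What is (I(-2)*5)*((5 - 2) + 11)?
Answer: 5040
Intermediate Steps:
I(H) = -36*H (I(H) = 6*(-3*(H + H)) = 6*(-6*H) = -36*H)
(I(-2)*5)*((5 - 2) + 11) = (-36*(-2)*5)*((5 - 2) + 11) = (72*5)*(3 + 11) = 360*14 = 5040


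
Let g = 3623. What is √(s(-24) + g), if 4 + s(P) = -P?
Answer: √3643 ≈ 60.357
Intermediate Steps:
s(P) = -4 - P
√(s(-24) + g) = √((-4 - 1*(-24)) + 3623) = √((-4 + 24) + 3623) = √(20 + 3623) = √3643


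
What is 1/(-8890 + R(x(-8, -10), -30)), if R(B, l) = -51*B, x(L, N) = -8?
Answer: -1/8482 ≈ -0.00011790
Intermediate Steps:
1/(-8890 + R(x(-8, -10), -30)) = 1/(-8890 - 51*(-8)) = 1/(-8890 + 408) = 1/(-8482) = -1/8482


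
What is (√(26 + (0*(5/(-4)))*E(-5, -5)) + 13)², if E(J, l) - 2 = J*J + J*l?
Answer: (13 + √26)² ≈ 327.57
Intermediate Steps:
E(J, l) = 2 + J² + J*l (E(J, l) = 2 + (J*J + J*l) = 2 + (J² + J*l) = 2 + J² + J*l)
(√(26 + (0*(5/(-4)))*E(-5, -5)) + 13)² = (√(26 + (0*(5/(-4)))*(2 + (-5)² - 5*(-5))) + 13)² = (√(26 + (0*(5*(-¼)))*(2 + 25 + 25)) + 13)² = (√(26 + (0*(-5/4))*52) + 13)² = (√(26 + 0*52) + 13)² = (√(26 + 0) + 13)² = (√26 + 13)² = (13 + √26)²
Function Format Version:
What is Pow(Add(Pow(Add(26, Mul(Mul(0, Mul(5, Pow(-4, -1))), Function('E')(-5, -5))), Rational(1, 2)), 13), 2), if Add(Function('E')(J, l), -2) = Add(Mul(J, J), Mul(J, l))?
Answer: Pow(Add(13, Pow(26, Rational(1, 2))), 2) ≈ 327.57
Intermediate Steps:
Function('E')(J, l) = Add(2, Pow(J, 2), Mul(J, l)) (Function('E')(J, l) = Add(2, Add(Mul(J, J), Mul(J, l))) = Add(2, Add(Pow(J, 2), Mul(J, l))) = Add(2, Pow(J, 2), Mul(J, l)))
Pow(Add(Pow(Add(26, Mul(Mul(0, Mul(5, Pow(-4, -1))), Function('E')(-5, -5))), Rational(1, 2)), 13), 2) = Pow(Add(Pow(Add(26, Mul(Mul(0, Mul(5, Pow(-4, -1))), Add(2, Pow(-5, 2), Mul(-5, -5)))), Rational(1, 2)), 13), 2) = Pow(Add(Pow(Add(26, Mul(Mul(0, Mul(5, Rational(-1, 4))), Add(2, 25, 25))), Rational(1, 2)), 13), 2) = Pow(Add(Pow(Add(26, Mul(Mul(0, Rational(-5, 4)), 52)), Rational(1, 2)), 13), 2) = Pow(Add(Pow(Add(26, Mul(0, 52)), Rational(1, 2)), 13), 2) = Pow(Add(Pow(Add(26, 0), Rational(1, 2)), 13), 2) = Pow(Add(Pow(26, Rational(1, 2)), 13), 2) = Pow(Add(13, Pow(26, Rational(1, 2))), 2)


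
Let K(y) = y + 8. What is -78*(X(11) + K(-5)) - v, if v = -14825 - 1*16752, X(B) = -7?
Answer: 31889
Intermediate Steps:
K(y) = 8 + y
v = -31577 (v = -14825 - 16752 = -31577)
-78*(X(11) + K(-5)) - v = -78*(-7 + (8 - 5)) - 1*(-31577) = -78*(-7 + 3) + 31577 = -78*(-4) + 31577 = 312 + 31577 = 31889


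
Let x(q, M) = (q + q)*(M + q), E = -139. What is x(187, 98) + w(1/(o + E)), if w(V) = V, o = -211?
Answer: 37306499/350 ≈ 1.0659e+5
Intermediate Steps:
x(q, M) = 2*q*(M + q) (x(q, M) = (2*q)*(M + q) = 2*q*(M + q))
x(187, 98) + w(1/(o + E)) = 2*187*(98 + 187) + 1/(-211 - 139) = 2*187*285 + 1/(-350) = 106590 - 1/350 = 37306499/350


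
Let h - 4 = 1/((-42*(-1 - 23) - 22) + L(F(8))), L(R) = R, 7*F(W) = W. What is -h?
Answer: -27647/6910 ≈ -4.0010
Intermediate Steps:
F(W) = W/7
h = 27647/6910 (h = 4 + 1/((-42*(-1 - 23) - 22) + (⅐)*8) = 4 + 1/((-42*(-24) - 22) + 8/7) = 4 + 1/((1008 - 22) + 8/7) = 4 + 1/(986 + 8/7) = 4 + 1/(6910/7) = 4 + 7/6910 = 27647/6910 ≈ 4.0010)
-h = -1*27647/6910 = -27647/6910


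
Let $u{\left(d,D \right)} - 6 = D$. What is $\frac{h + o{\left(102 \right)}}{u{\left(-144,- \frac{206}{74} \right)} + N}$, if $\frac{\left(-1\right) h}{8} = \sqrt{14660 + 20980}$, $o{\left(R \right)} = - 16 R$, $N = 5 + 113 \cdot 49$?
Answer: $- \frac{1184}{4023} - \frac{592 \sqrt{110}}{22797} \approx -0.56667$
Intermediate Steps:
$u{\left(d,D \right)} = 6 + D$
$N = 5542$ ($N = 5 + 5537 = 5542$)
$h = - 144 \sqrt{110}$ ($h = - 8 \sqrt{14660 + 20980} = - 8 \sqrt{35640} = - 8 \cdot 18 \sqrt{110} = - 144 \sqrt{110} \approx -1510.3$)
$\frac{h + o{\left(102 \right)}}{u{\left(-144,- \frac{206}{74} \right)} + N} = \frac{- 144 \sqrt{110} - 1632}{\left(6 - \frac{206}{74}\right) + 5542} = \frac{- 144 \sqrt{110} - 1632}{\left(6 - \frac{103}{37}\right) + 5542} = \frac{-1632 - 144 \sqrt{110}}{\left(6 - \frac{103}{37}\right) + 5542} = \frac{-1632 - 144 \sqrt{110}}{\frac{119}{37} + 5542} = \frac{-1632 - 144 \sqrt{110}}{\frac{205173}{37}} = \left(-1632 - 144 \sqrt{110}\right) \frac{37}{205173} = - \frac{1184}{4023} - \frac{592 \sqrt{110}}{22797}$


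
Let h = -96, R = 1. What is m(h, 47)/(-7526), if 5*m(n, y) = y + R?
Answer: -24/18815 ≈ -0.0012756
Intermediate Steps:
m(n, y) = 1/5 + y/5 (m(n, y) = (y + 1)/5 = (1 + y)/5 = 1/5 + y/5)
m(h, 47)/(-7526) = (1/5 + (1/5)*47)/(-7526) = (1/5 + 47/5)*(-1/7526) = (48/5)*(-1/7526) = -24/18815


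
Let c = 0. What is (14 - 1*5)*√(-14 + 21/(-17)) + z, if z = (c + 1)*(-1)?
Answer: -1 + 9*I*√4403/17 ≈ -1.0 + 35.129*I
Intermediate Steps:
z = -1 (z = (0 + 1)*(-1) = 1*(-1) = -1)
(14 - 1*5)*√(-14 + 21/(-17)) + z = (14 - 1*5)*√(-14 + 21/(-17)) - 1 = (14 - 5)*√(-14 + 21*(-1/17)) - 1 = 9*√(-14 - 21/17) - 1 = 9*√(-259/17) - 1 = 9*(I*√4403/17) - 1 = 9*I*√4403/17 - 1 = -1 + 9*I*√4403/17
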